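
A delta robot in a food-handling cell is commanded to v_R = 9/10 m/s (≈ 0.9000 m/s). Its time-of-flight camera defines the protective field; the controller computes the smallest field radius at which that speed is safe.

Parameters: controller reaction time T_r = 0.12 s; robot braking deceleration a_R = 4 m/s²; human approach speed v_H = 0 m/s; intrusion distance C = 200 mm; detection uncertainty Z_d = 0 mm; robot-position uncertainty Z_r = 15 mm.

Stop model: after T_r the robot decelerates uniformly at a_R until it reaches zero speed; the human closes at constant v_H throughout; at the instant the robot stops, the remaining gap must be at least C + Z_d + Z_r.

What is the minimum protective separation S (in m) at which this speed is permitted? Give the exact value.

S_min = 1697/4000 m = 0.4243 m

braking lasts T_s = (9/10)/4 = 0.2250 s
robot in T_r: 0.9000·0.1200 = 0.1080 m
braking distance = 0.9000²/(2·4.0000) = 0.1013 m
person approaches 0.0000·(0.1200+0.2250) = 0.0000 m
residual clearance needed = 0.2000+0.0000+0.0150 = 0.2150 m
S_min ≈ 0.1080+0.1013+0.0000+0.2150  ⇒  S_min = 1697/4000 m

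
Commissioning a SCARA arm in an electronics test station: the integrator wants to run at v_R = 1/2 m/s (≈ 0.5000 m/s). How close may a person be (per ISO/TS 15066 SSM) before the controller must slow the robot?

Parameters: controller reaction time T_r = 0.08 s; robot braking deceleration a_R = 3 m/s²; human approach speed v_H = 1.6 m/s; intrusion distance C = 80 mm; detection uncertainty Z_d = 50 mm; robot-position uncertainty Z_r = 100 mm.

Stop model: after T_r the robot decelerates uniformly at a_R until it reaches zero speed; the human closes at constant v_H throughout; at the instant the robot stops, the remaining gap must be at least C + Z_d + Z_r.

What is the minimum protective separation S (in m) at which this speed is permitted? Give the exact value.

stop time T_s = (1/2)/3 = 0.1667 s
robot covers v_R·T_r = 0.5000·0.0800 = 0.0400 m before braking
robot covers 0.5000·0.1667 − ½·3.0000·0.1667² = 0.0417 m while stopping
person approaches 1.6000·(0.0800+0.1667) = 0.3947 m
margins: 0.0800+0.0500+0.1000 = 0.2300 m
S_min ≈ 0.0400+0.0417+0.3947+0.2300  ⇒  S_min = 2119/3000 m

S_min = 2119/3000 m = 0.7063 m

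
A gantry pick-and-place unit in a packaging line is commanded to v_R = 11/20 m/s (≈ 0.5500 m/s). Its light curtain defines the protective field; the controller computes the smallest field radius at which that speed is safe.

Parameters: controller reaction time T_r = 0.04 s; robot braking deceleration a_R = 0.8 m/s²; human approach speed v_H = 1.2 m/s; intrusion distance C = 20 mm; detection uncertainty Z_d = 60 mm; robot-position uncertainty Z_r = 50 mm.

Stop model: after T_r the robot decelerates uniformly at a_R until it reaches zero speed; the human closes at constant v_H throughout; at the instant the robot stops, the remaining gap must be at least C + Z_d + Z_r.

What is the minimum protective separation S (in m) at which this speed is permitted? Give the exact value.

braking lasts T_s = (11/20)/(4/5) = 0.6875 s
robot in T_r: 0.5500·0.0400 = 0.0220 m
robot covers 0.5500·0.6875 − ½·0.8000·0.6875² = 0.1891 m while stopping
human over T_r+T_s: 1.2000·(0.0400+0.6875) = 0.8730 m
margins: 0.0200+0.0600+0.0500 = 0.1300 m
S_min ≈ 0.0220+0.1891+0.8730+0.1300  ⇒  S_min = 777/640 m

S_min = 777/640 m = 1.2141 m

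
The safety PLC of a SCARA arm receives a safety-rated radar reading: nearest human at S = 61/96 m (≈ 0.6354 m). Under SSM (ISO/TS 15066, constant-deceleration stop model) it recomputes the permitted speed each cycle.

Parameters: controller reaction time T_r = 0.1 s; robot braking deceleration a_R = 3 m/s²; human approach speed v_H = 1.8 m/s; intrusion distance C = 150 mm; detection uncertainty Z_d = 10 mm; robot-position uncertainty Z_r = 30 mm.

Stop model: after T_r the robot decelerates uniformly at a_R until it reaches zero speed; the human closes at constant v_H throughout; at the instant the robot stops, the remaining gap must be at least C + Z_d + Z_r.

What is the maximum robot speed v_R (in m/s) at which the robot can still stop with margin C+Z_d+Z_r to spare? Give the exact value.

collect terms ⇒ (1/6)·v_R² + (7/10)·v_R + (-637/2400) = 0
  disc = (7/10)² − 4·(1/6)·(-637/2400) = 2401/3600 ; √disc = 49/60
  v_R = (−(7/10) + 49/60) / (2·(1/6)) = 7/20 m/s
check:
stop time T_s = (7/20)/3 = 0.1167 s
robot in T_r: 0.3500·0.1000 = 0.0350 m
robot covers 0.3500·0.1167 − ½·3.0000·0.1167² = 0.0204 m while stopping
person approaches 1.8000·(0.1000+0.1167) = 0.3900 m
margins: 0.1500+0.0100+0.0300 = 0.1900 m
sum ≈ 0.0350+0.0204+0.3900+0.1900 ≈ 0.6354 m = S ✓

v_R_max = 7/20 m/s = 0.3500 m/s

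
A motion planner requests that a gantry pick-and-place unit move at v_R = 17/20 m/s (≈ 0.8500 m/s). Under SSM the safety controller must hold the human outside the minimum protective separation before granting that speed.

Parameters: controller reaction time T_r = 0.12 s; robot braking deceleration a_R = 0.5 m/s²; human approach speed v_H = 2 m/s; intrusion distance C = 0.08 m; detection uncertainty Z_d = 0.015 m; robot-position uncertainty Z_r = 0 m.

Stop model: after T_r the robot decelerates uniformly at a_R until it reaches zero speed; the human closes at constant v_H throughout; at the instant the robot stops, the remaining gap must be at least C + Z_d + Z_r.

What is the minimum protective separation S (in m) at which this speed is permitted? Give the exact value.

S_min = 9119/2000 m = 4.5595 m

braking lasts T_s = (17/20)/(1/2) = 1.7000 s
reaction-phase robot travel = 0.8500·0.1200 = 0.1020 m
robot covers 0.8500·1.7000 − ½·0.5000·1.7000² = 0.7225 m while stopping
person approaches 2.0000·(0.1200+1.7000) = 3.6400 m
margins: 0.0800+0.0150+0.0000 = 0.0950 m
S_min ≈ 0.1020+0.7225+3.6400+0.0950  ⇒  S_min = 9119/2000 m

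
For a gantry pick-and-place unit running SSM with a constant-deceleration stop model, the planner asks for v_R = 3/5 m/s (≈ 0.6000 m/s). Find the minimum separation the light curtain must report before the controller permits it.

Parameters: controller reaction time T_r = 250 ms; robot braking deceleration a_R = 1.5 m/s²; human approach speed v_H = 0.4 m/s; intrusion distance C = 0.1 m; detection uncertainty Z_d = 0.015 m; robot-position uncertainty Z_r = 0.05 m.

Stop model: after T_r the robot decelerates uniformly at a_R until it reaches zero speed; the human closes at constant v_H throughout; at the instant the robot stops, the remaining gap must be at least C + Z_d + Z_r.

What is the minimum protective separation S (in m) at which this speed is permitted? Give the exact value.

S_min = 139/200 m = 0.6950 m

T_s = v_R/a_R = (3/5)/(3/2) = 0.4000 s
reaction-phase robot travel = 0.6000·0.2500 = 0.1500 m
robot covers 0.6000·0.4000 − ½·1.5000·0.4000² = 0.1200 m while stopping
person approaches 0.4000·(0.2500+0.4000) = 0.2600 m
C+Z_d+Z_r = 0.1000+0.0150+0.0500 = 0.1650 m
S_min ≈ 0.1500+0.1200+0.2600+0.1650  ⇒  S_min = 139/200 m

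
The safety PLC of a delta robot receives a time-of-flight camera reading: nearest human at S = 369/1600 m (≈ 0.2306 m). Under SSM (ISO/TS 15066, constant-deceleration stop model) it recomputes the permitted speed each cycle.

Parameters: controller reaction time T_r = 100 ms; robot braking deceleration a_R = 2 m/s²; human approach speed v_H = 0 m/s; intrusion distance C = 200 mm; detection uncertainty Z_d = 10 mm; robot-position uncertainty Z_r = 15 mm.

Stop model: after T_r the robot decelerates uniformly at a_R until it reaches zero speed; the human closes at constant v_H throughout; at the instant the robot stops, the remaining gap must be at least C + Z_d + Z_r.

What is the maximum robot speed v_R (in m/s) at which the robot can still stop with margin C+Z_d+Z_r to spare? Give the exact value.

v_R_max = 1/20 m/s = 0.0500 m/s

quadratic (1/4)·v² + (1/10)·v + (-9/1600) = 0
  disc = (1/10)² − 4·(1/4)·(-9/1600) = 1/64 ; √disc = 1/8
  v_R = (−(1/10) + 1/8) / (2·(1/4)) = 1/20 m/s
check:
T_s = v_R/a_R = (1/20)/2 = 0.0250 s
robot covers v_R·T_r = 0.0500·0.1000 = 0.0050 m before braking
braking distance = 0.0500²/(2·2.0000) = 0.0006 m
human closes 0.0000·0.1250 = 0.0000 m
residual clearance needed = 0.2000+0.0100+0.0150 = 0.2250 m
sum ≈ 0.0050+0.0006+0.0000+0.2250 ≈ 0.2306 m = S ✓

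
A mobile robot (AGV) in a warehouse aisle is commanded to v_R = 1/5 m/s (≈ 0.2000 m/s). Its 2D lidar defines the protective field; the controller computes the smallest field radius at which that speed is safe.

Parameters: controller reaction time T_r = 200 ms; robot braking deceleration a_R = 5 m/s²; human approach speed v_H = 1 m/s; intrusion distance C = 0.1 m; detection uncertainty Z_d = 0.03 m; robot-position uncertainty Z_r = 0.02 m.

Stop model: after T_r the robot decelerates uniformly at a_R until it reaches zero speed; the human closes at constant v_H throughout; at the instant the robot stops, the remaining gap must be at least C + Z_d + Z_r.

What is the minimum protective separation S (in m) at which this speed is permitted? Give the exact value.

stop time T_s = (1/5)/5 = 0.0400 s
reaction-phase robot travel = 0.2000·0.2000 = 0.0400 m
robot covers 0.2000·0.0400 − ½·5.0000·0.0400² = 0.0040 m while stopping
human closes 1.0000·0.2400 = 0.2400 m
margins: 0.1000+0.0300+0.0200 = 0.1500 m
S_min ≈ 0.0400+0.0040+0.2400+0.1500  ⇒  S_min = 217/500 m

S_min = 217/500 m = 0.4340 m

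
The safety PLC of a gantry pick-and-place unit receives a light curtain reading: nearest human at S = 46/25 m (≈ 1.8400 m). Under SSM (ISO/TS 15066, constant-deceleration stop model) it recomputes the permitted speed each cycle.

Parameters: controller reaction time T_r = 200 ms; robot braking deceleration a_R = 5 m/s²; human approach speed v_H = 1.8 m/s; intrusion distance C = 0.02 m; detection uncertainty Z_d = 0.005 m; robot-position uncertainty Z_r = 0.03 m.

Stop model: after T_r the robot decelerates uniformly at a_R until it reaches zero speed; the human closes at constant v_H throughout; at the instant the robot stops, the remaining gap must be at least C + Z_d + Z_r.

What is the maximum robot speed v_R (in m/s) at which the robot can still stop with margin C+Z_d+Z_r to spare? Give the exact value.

v_R_max = 19/10 m/s = 1.9000 m/s

quadratic (1/10)·v² + (14/25)·v + (-57/40) = 0
  disc = (14/25)² − 4·(1/10)·(-57/40) = 2209/2500 ; √disc = 47/50
  v_R = (−(14/25) + 47/50) / (2·(1/10)) = 19/10 m/s
check:
braking lasts T_s = (19/10)/5 = 0.3800 s
robot covers v_R·T_r = 1.9000·0.2000 = 0.3800 m before braking
robot covers 1.9000·0.3800 − ½·5.0000·0.3800² = 0.3610 m while stopping
human over T_r+T_s: 1.8000·(0.2000+0.3800) = 1.0440 m
residual clearance needed = 0.0200+0.0050+0.0300 = 0.0550 m
sum ≈ 0.3800+0.3610+1.0440+0.0550 ≈ 1.8400 m = S ✓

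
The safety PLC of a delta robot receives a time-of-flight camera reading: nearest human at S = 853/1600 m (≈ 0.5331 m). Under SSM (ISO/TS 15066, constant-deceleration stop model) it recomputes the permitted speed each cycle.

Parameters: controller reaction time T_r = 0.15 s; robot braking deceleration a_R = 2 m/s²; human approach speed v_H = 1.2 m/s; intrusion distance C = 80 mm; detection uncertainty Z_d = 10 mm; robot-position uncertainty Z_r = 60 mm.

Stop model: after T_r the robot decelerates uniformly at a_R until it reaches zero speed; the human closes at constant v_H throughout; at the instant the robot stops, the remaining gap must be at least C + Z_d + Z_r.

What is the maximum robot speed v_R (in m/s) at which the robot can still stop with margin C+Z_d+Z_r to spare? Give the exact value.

v_R_max = 1/4 m/s = 0.2500 m/s

collect terms ⇒ (1/4)·v_R² + (3/4)·v_R + (-13/64) = 0
  disc = (3/4)² − 4·(1/4)·(-13/64) = 49/64 ; √disc = 7/8
  v_R = (−(3/4) + 7/8) / (2·(1/4)) = 1/4 m/s
check:
T_s = v_R/a_R = (1/4)/2 = 0.1250 s
reaction-phase robot travel = 0.2500·0.1500 = 0.0375 m
robot under decel: 0.2500²/(2·2.0000) = 0.0156 m
human over T_r+T_s: 1.2000·(0.1500+0.1250) = 0.3300 m
margins: 0.0800+0.0100+0.0600 = 0.1500 m
sum ≈ 0.0375+0.0156+0.3300+0.1500 ≈ 0.5331 m = S ✓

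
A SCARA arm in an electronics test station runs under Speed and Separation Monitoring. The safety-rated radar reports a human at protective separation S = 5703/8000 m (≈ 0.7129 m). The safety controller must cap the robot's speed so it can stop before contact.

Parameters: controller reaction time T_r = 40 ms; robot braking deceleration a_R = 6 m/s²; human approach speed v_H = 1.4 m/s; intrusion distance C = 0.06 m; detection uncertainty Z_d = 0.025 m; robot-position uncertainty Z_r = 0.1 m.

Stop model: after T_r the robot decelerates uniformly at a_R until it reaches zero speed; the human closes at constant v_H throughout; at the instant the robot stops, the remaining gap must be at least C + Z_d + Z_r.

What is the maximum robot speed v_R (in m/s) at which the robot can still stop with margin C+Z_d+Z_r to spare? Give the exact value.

v_R_max = 5/4 m/s = 1.2500 m/s

collect terms ⇒ (1/12)·v_R² + (41/150)·v_R + (-151/320) = 0
  disc = (41/150)² − 4·(1/12)·(-151/320) = 83521/360000 ; √disc = 289/600
  v_R = (−(41/150) + 289/600) / (2·(1/12)) = 5/4 m/s
check:
stop time T_s = (5/4)/6 = 0.2083 s
reaction-phase robot travel = 1.2500·0.0400 = 0.0500 m
braking distance = 1.2500²/(2·6.0000) = 0.1302 m
human closes 1.4000·0.2483 = 0.3477 m
residual clearance needed = 0.0600+0.0250+0.1000 = 0.1850 m
sum ≈ 0.0500+0.1302+0.3477+0.1850 ≈ 0.7129 m = S ✓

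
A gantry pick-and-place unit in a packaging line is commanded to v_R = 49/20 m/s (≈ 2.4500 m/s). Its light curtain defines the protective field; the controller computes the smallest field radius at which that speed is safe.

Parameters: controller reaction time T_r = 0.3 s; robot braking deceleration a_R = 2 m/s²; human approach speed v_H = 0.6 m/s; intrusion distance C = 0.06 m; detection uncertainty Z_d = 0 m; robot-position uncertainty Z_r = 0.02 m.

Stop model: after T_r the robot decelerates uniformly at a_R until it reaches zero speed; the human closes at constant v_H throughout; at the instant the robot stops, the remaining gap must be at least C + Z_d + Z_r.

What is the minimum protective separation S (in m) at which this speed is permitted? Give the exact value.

S_min = 5169/1600 m = 3.2306 m

T_s = v_R/a_R = (49/20)/2 = 1.2250 s
robot covers v_R·T_r = 2.4500·0.3000 = 0.7350 m before braking
robot covers 2.4500·1.2250 − ½·2.0000·1.2250² = 1.5006 m while stopping
person approaches 0.6000·(0.3000+1.2250) = 0.9150 m
margins: 0.0600+0.0000+0.0200 = 0.0800 m
S_min ≈ 0.7350+1.5006+0.9150+0.0800  ⇒  S_min = 5169/1600 m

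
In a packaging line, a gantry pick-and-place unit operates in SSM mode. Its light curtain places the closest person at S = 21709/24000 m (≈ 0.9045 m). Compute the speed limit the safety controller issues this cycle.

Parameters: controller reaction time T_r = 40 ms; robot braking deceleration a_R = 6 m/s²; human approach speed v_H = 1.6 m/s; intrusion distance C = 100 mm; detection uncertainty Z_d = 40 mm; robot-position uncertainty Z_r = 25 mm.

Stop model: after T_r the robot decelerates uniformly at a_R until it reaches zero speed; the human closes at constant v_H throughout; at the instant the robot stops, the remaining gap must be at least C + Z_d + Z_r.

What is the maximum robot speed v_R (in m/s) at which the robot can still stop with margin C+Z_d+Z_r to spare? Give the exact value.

collect terms ⇒ (1/12)·v_R² + (23/75)·v_R + (-16213/24000) = 0
  disc = (23/75)² − 4·(1/12)·(-16213/24000) = 12769/40000 ; √disc = 113/200
  v_R = (−(23/75) + 113/200) / (2·(1/12)) = 31/20 m/s
check:
stop time T_s = (31/20)/6 = 0.2583 s
reaction-phase robot travel = 1.5500·0.0400 = 0.0620 m
braking distance = 1.5500²/(2·6.0000) = 0.2002 m
human over T_r+T_s: 1.6000·(0.0400+0.2583) = 0.4773 m
margins: 0.1000+0.0400+0.0250 = 0.1650 m
sum ≈ 0.0620+0.2002+0.4773+0.1650 ≈ 0.9045 m = S ✓

v_R_max = 31/20 m/s = 1.5500 m/s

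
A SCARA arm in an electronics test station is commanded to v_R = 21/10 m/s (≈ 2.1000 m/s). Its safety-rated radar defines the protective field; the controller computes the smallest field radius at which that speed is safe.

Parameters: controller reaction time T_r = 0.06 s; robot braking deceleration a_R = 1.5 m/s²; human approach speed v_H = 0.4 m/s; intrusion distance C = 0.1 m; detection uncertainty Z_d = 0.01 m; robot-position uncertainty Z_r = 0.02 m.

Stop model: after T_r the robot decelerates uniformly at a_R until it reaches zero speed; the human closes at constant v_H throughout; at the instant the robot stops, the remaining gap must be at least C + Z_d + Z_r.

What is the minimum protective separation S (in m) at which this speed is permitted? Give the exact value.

S_min = 231/100 m = 2.3100 m

stop time T_s = (21/10)/(3/2) = 1.4000 s
reaction-phase robot travel = 2.1000·0.0600 = 0.1260 m
robot covers 2.1000·1.4000 − ½·1.5000·1.4000² = 1.4700 m while stopping
person approaches 0.4000·(0.0600+1.4000) = 0.5840 m
C+Z_d+Z_r = 0.1000+0.0100+0.0200 = 0.1300 m
S_min ≈ 0.1260+1.4700+0.5840+0.1300  ⇒  S_min = 231/100 m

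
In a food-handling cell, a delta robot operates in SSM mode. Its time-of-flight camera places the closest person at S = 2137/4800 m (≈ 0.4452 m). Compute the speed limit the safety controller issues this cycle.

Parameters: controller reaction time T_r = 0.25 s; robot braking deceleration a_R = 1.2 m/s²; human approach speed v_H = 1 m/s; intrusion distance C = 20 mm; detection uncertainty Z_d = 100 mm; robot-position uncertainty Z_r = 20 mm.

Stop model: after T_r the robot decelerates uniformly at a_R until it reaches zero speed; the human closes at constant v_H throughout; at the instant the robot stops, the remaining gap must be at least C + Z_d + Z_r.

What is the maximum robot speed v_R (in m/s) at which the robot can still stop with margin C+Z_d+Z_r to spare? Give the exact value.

v_R_max = 1/20 m/s = 0.0500 m/s

quadratic (5/12)·v² + (13/12)·v + (-53/960) = 0
  disc = (13/12)² − 4·(5/12)·(-53/960) = 81/64 ; √disc = 9/8
  v_R = (−(13/12) + 9/8) / (2·(5/12)) = 1/20 m/s
check:
braking lasts T_s = (1/20)/(6/5) = 0.0417 s
robot in T_r: 0.0500·0.2500 = 0.0125 m
braking distance = 0.0500²/(2·1.2000) = 0.0010 m
human over T_r+T_s: 1.0000·(0.2500+0.0417) = 0.2917 m
C+Z_d+Z_r = 0.0200+0.1000+0.0200 = 0.1400 m
sum ≈ 0.0125+0.0010+0.2917+0.1400 ≈ 0.4452 m = S ✓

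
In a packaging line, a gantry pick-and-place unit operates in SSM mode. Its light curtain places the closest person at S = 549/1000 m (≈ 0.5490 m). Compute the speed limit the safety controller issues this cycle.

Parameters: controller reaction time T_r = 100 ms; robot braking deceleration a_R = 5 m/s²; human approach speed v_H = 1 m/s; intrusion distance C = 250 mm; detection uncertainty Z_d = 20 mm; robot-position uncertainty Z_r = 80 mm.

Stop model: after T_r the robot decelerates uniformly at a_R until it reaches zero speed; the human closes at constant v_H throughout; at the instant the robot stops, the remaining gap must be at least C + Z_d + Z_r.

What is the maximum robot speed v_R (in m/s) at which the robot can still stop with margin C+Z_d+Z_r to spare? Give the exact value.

v_R_max = 3/10 m/s = 0.3000 m/s

collect terms ⇒ (1/10)·v_R² + (3/10)·v_R + (-99/1000) = 0
  disc = (3/10)² − 4·(1/10)·(-99/1000) = 81/625 ; √disc = 9/25
  v_R = (−(3/10) + 9/25) / (2·(1/10)) = 3/10 m/s
check:
stop time T_s = (3/10)/5 = 0.0600 s
reaction-phase robot travel = 0.3000·0.1000 = 0.0300 m
braking distance = 0.3000²/(2·5.0000) = 0.0090 m
human over T_r+T_s: 1.0000·(0.1000+0.0600) = 0.1600 m
residual clearance needed = 0.2500+0.0200+0.0800 = 0.3500 m
sum ≈ 0.0300+0.0090+0.1600+0.3500 ≈ 0.5490 m = S ✓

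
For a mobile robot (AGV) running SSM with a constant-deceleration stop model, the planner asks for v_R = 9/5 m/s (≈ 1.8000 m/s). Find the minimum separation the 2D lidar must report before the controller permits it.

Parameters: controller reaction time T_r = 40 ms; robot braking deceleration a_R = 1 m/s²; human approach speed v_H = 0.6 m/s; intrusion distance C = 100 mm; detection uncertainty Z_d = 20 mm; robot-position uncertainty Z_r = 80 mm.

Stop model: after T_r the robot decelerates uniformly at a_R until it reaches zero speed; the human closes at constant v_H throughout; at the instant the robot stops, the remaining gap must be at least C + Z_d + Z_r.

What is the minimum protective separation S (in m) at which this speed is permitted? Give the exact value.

S_min = 749/250 m = 2.9960 m

T_s = v_R/a_R = (9/5)/1 = 1.8000 s
reaction-phase robot travel = 1.8000·0.0400 = 0.0720 m
robot under decel: 1.8000²/(2·1.0000) = 1.6200 m
human over T_r+T_s: 0.6000·(0.0400+1.8000) = 1.1040 m
residual clearance needed = 0.1000+0.0200+0.0800 = 0.2000 m
S_min ≈ 0.0720+1.6200+1.1040+0.2000  ⇒  S_min = 749/250 m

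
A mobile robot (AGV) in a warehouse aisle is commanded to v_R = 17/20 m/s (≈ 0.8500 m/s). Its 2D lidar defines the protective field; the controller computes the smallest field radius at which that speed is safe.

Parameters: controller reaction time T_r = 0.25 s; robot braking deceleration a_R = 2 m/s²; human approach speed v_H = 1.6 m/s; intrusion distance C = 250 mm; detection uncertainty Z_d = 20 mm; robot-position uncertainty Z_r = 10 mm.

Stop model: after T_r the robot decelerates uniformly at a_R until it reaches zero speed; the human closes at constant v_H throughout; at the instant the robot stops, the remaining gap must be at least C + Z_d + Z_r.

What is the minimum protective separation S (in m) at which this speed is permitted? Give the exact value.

T_s = v_R/a_R = (17/20)/2 = 0.4250 s
robot covers v_R·T_r = 0.8500·0.2500 = 0.2125 m before braking
braking distance = 0.8500²/(2·2.0000) = 0.1806 m
person approaches 1.6000·(0.2500+0.4250) = 1.0800 m
residual clearance needed = 0.2500+0.0200+0.0100 = 0.2800 m
S_min ≈ 0.2125+0.1806+1.0800+0.2800  ⇒  S_min = 561/320 m

S_min = 561/320 m = 1.7531 m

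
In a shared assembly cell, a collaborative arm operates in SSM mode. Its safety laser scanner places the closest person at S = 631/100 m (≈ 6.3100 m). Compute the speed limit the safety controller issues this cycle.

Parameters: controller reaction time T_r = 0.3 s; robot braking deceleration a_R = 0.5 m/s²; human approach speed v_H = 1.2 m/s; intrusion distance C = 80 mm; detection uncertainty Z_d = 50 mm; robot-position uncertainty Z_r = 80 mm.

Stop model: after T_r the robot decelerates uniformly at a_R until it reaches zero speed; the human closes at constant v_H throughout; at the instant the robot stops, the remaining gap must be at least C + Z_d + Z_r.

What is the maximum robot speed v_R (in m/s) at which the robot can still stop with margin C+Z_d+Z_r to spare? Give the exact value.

quadratic (1)·v² + (27/10)·v + (-287/50) = 0
  disc = (27/10)² − 4·(1)·(-287/50) = 121/4 ; √disc = 11/2
  v_R = (−(27/10) + 11/2) / (2·(1)) = 7/5 m/s
check:
stop time T_s = (7/5)/(1/2) = 2.8000 s
robot covers v_R·T_r = 1.4000·0.3000 = 0.4200 m before braking
braking distance = 1.4000²/(2·0.5000) = 1.9600 m
person approaches 1.2000·(0.3000+2.8000) = 3.7200 m
C+Z_d+Z_r = 0.0800+0.0500+0.0800 = 0.2100 m
sum ≈ 0.4200+1.9600+3.7200+0.2100 ≈ 6.3100 m = S ✓

v_R_max = 7/5 m/s = 1.4000 m/s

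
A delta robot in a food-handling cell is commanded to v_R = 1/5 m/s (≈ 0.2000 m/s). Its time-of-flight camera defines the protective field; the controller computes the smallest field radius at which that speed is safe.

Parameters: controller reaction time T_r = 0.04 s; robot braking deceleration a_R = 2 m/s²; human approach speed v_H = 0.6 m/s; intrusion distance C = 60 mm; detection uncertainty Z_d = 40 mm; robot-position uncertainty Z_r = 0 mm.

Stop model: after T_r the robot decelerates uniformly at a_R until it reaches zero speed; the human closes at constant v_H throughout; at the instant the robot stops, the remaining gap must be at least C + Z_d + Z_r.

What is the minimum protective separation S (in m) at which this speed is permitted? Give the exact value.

stop time T_s = (1/5)/2 = 0.1000 s
robot covers v_R·T_r = 0.2000·0.0400 = 0.0080 m before braking
robot under decel: 0.2000²/(2·2.0000) = 0.0100 m
person approaches 0.6000·(0.0400+0.1000) = 0.0840 m
C+Z_d+Z_r = 0.0600+0.0400+0.0000 = 0.1000 m
S_min ≈ 0.0080+0.0100+0.0840+0.1000  ⇒  S_min = 101/500 m

S_min = 101/500 m = 0.2020 m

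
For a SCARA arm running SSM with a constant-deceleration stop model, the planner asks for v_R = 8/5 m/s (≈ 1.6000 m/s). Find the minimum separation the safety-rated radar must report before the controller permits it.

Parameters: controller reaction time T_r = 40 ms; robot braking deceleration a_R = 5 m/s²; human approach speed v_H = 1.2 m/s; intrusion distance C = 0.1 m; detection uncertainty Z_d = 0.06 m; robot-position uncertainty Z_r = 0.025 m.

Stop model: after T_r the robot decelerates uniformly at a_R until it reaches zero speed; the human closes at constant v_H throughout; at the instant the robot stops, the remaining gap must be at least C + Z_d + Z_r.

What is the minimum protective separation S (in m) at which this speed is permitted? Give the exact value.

S_min = 937/1000 m = 0.9370 m

stop time T_s = (8/5)/5 = 0.3200 s
robot in T_r: 1.6000·0.0400 = 0.0640 m
robot covers 1.6000·0.3200 − ½·5.0000·0.3200² = 0.2560 m while stopping
human over T_r+T_s: 1.2000·(0.0400+0.3200) = 0.4320 m
margins: 0.1000+0.0600+0.0250 = 0.1850 m
S_min ≈ 0.0640+0.2560+0.4320+0.1850  ⇒  S_min = 937/1000 m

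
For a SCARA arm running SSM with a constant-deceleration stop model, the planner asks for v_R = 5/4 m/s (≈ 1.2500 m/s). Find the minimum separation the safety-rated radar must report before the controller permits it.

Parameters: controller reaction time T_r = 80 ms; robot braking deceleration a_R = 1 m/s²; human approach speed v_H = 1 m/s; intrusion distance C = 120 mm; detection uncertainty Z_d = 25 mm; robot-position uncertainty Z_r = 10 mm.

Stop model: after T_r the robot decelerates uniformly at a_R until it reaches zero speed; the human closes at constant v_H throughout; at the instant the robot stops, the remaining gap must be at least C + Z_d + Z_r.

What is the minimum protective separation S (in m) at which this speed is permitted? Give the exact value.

S_min = 1893/800 m = 2.3662 m

stop time T_s = (5/4)/1 = 1.2500 s
reaction-phase robot travel = 1.2500·0.0800 = 0.1000 m
robot covers 1.2500·1.2500 − ½·1.0000·1.2500² = 0.7812 m while stopping
human over T_r+T_s: 1.0000·(0.0800+1.2500) = 1.3300 m
C+Z_d+Z_r = 0.1200+0.0250+0.0100 = 0.1550 m
S_min ≈ 0.1000+0.7812+1.3300+0.1550  ⇒  S_min = 1893/800 m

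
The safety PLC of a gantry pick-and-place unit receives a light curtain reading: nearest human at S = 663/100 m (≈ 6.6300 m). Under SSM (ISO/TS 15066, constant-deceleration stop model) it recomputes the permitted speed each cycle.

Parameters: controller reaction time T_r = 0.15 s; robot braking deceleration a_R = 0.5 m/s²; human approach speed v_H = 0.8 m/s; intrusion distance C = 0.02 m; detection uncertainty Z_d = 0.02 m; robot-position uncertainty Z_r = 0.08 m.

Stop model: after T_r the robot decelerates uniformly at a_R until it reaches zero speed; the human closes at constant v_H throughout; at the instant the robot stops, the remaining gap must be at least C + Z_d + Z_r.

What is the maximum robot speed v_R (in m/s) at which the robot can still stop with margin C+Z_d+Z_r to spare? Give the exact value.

at the boundary: (1)·v² + (7/4)·v + (-639/100) = 0
  disc = (7/4)² − 4·(1)·(-639/100) = 11449/400 ; √disc = 107/20
  v_R = (−(7/4) + 107/20) / (2·(1)) = 9/5 m/s
check:
braking lasts T_s = (9/5)/(1/2) = 3.6000 s
reaction-phase robot travel = 1.8000·0.1500 = 0.2700 m
braking distance = 1.8000²/(2·0.5000) = 3.2400 m
person approaches 0.8000·(0.1500+3.6000) = 3.0000 m
residual clearance needed = 0.0200+0.0200+0.0800 = 0.1200 m
sum ≈ 0.2700+3.2400+3.0000+0.1200 ≈ 6.6300 m = S ✓

v_R_max = 9/5 m/s = 1.8000 m/s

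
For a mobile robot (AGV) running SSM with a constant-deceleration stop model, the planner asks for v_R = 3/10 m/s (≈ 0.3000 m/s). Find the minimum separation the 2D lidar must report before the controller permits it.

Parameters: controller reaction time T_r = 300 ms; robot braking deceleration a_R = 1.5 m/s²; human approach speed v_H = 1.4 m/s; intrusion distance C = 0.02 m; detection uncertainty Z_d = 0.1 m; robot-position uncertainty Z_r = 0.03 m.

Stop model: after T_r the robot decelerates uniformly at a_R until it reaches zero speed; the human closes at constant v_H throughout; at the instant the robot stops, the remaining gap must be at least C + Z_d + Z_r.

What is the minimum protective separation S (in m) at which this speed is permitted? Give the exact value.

stop time T_s = (3/10)/(3/2) = 0.2000 s
robot covers v_R·T_r = 0.3000·0.3000 = 0.0900 m before braking
robot covers 0.3000·0.2000 − ½·1.5000·0.2000² = 0.0300 m while stopping
human over T_r+T_s: 1.4000·(0.3000+0.2000) = 0.7000 m
margins: 0.0200+0.1000+0.0300 = 0.1500 m
S_min ≈ 0.0900+0.0300+0.7000+0.1500  ⇒  S_min = 97/100 m

S_min = 97/100 m = 0.9700 m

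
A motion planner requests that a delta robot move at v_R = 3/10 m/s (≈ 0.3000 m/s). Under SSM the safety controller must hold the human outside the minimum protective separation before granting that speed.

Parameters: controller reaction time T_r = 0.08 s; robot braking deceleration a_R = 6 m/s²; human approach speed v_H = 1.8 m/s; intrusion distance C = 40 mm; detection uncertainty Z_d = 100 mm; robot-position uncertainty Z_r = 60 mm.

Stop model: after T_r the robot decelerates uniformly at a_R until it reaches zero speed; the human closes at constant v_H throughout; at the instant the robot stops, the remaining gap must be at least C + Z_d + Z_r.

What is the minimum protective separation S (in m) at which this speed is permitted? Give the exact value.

S_min = 931/2000 m = 0.4655 m

stop time T_s = (3/10)/6 = 0.0500 s
robot in T_r: 0.3000·0.0800 = 0.0240 m
robot under decel: 0.3000²/(2·6.0000) = 0.0075 m
human closes 1.8000·0.1300 = 0.2340 m
residual clearance needed = 0.0400+0.1000+0.0600 = 0.2000 m
S_min ≈ 0.0240+0.0075+0.2340+0.2000  ⇒  S_min = 931/2000 m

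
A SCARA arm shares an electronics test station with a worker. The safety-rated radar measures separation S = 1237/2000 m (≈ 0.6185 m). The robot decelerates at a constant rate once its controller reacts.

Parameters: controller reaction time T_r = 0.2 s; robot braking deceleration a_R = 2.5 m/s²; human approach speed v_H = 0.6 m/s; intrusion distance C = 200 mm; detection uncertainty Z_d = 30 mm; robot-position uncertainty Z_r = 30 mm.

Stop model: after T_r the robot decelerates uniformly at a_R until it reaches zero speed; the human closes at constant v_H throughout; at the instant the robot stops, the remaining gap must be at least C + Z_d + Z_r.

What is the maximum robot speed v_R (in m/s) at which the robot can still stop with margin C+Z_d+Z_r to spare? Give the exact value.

v_R_max = 9/20 m/s = 0.4500 m/s

quadratic (1/5)·v² + (11/25)·v + (-477/2000) = 0
  disc = (11/25)² − 4·(1/5)·(-477/2000) = 961/2500 ; √disc = 31/50
  v_R = (−(11/25) + 31/50) / (2·(1/5)) = 9/20 m/s
check:
braking lasts T_s = (9/20)/(5/2) = 0.1800 s
robot in T_r: 0.4500·0.2000 = 0.0900 m
robot under decel: 0.4500²/(2·2.5000) = 0.0405 m
person approaches 0.6000·(0.2000+0.1800) = 0.2280 m
residual clearance needed = 0.2000+0.0300+0.0300 = 0.2600 m
sum ≈ 0.0900+0.0405+0.2280+0.2600 ≈ 0.6185 m = S ✓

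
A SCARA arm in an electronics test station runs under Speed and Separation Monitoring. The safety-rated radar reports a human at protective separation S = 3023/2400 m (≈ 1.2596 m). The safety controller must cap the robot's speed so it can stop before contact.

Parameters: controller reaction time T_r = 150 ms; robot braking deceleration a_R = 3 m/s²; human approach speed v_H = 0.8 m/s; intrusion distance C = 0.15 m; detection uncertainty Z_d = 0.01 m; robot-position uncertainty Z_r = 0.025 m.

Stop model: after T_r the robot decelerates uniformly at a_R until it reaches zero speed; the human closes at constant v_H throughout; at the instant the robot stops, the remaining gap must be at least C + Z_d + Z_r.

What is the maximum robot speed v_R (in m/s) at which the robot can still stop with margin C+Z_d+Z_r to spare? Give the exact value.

v_R_max = 29/20 m/s = 1.4500 m/s

quadratic (1/6)·v² + (5/12)·v + (-2291/2400) = 0
  disc = (5/12)² − 4·(1/6)·(-2291/2400) = 81/100 ; √disc = 9/10
  v_R = (−(5/12) + 9/10) / (2·(1/6)) = 29/20 m/s
check:
braking lasts T_s = (29/20)/3 = 0.4833 s
robot in T_r: 1.4500·0.1500 = 0.2175 m
braking distance = 1.4500²/(2·3.0000) = 0.3504 m
human over T_r+T_s: 0.8000·(0.1500+0.4833) = 0.5067 m
residual clearance needed = 0.1500+0.0100+0.0250 = 0.1850 m
sum ≈ 0.2175+0.3504+0.5067+0.1850 ≈ 1.2596 m = S ✓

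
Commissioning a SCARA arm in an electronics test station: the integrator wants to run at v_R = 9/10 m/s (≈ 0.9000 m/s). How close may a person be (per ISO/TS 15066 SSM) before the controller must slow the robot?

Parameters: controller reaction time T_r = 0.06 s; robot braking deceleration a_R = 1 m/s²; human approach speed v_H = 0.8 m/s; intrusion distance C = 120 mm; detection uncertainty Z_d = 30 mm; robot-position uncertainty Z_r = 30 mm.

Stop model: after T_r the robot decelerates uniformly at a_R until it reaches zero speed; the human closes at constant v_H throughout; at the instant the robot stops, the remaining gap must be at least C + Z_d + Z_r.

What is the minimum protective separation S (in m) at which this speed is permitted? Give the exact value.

S_min = 1407/1000 m = 1.4070 m

stop time T_s = (9/10)/1 = 0.9000 s
robot in T_r: 0.9000·0.0600 = 0.0540 m
robot under decel: 0.9000²/(2·1.0000) = 0.4050 m
human over T_r+T_s: 0.8000·(0.0600+0.9000) = 0.7680 m
margins: 0.1200+0.0300+0.0300 = 0.1800 m
S_min ≈ 0.0540+0.4050+0.7680+0.1800  ⇒  S_min = 1407/1000 m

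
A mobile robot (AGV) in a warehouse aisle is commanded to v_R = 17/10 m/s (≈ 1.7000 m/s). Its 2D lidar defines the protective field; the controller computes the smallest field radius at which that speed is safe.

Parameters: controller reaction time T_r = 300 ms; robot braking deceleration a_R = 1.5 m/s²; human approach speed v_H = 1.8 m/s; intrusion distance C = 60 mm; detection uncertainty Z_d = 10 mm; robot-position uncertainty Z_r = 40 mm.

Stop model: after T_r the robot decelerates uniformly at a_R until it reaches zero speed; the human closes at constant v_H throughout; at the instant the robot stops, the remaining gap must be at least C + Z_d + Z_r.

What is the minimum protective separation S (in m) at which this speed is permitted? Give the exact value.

S_min = 1249/300 m = 4.1633 m

stop time T_s = (17/10)/(3/2) = 1.1333 s
robot covers v_R·T_r = 1.7000·0.3000 = 0.5100 m before braking
braking distance = 1.7000²/(2·1.5000) = 0.9633 m
human over T_r+T_s: 1.8000·(0.3000+1.1333) = 2.5800 m
residual clearance needed = 0.0600+0.0100+0.0400 = 0.1100 m
S_min ≈ 0.5100+0.9633+2.5800+0.1100  ⇒  S_min = 1249/300 m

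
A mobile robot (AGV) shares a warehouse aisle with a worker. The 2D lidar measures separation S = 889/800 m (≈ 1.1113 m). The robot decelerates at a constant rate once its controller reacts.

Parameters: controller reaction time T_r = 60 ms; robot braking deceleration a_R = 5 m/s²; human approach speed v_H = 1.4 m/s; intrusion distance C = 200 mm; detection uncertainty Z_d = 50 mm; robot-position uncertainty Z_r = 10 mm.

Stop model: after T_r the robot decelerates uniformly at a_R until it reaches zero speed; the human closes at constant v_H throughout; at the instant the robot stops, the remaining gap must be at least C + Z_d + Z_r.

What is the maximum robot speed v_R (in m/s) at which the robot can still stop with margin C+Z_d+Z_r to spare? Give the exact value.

v_R_max = 31/20 m/s = 1.5500 m/s

at the boundary: (1/10)·v² + (17/50)·v + (-3069/4000) = 0
  disc = (17/50)² − 4·(1/10)·(-3069/4000) = 169/400 ; √disc = 13/20
  v_R = (−(17/50) + 13/20) / (2·(1/10)) = 31/20 m/s
check:
T_s = v_R/a_R = (31/20)/5 = 0.3100 s
robot covers v_R·T_r = 1.5500·0.0600 = 0.0930 m before braking
robot covers 1.5500·0.3100 − ½·5.0000·0.3100² = 0.2402 m while stopping
person approaches 1.4000·(0.0600+0.3100) = 0.5180 m
residual clearance needed = 0.2000+0.0500+0.0100 = 0.2600 m
sum ≈ 0.0930+0.2402+0.5180+0.2600 ≈ 1.1113 m = S ✓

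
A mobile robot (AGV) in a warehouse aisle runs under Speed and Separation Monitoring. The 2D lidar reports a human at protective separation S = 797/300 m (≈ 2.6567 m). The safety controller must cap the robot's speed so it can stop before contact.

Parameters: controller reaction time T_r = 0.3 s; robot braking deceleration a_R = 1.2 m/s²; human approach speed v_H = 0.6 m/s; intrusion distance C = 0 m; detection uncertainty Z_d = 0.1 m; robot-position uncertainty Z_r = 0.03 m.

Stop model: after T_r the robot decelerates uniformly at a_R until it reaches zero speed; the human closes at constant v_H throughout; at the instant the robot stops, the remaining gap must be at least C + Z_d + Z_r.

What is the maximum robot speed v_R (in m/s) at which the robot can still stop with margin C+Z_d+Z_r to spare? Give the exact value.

collect terms ⇒ (5/12)·v_R² + (4/5)·v_R + (-176/75) = 0
  disc = (4/5)² − 4·(5/12)·(-176/75) = 1024/225 ; √disc = 32/15
  v_R = (−(4/5) + 32/15) / (2·(5/12)) = 8/5 m/s
check:
stop time T_s = (8/5)/(6/5) = 1.3333 s
robot covers v_R·T_r = 1.6000·0.3000 = 0.4800 m before braking
robot under decel: 1.6000²/(2·1.2000) = 1.0667 m
person approaches 0.6000·(0.3000+1.3333) = 0.9800 m
residual clearance needed = 0.0000+0.1000+0.0300 = 0.1300 m
sum ≈ 0.4800+1.0667+0.9800+0.1300 ≈ 2.6567 m = S ✓

v_R_max = 8/5 m/s = 1.6000 m/s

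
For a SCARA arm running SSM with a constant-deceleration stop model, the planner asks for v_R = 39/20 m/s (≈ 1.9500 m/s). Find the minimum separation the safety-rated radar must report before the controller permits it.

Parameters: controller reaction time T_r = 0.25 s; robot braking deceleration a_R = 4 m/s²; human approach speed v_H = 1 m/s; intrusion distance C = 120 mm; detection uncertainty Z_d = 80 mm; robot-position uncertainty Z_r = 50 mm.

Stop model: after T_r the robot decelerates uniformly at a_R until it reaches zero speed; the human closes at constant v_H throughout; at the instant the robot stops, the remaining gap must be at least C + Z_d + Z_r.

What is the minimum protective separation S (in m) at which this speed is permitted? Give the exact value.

S_min = 6241/3200 m = 1.9503 m

T_s = v_R/a_R = (39/20)/4 = 0.4875 s
robot in T_r: 1.9500·0.2500 = 0.4875 m
robot covers 1.9500·0.4875 − ½·4.0000·0.4875² = 0.4753 m while stopping
person approaches 1.0000·(0.2500+0.4875) = 0.7375 m
C+Z_d+Z_r = 0.1200+0.0800+0.0500 = 0.2500 m
S_min ≈ 0.4875+0.4753+0.7375+0.2500  ⇒  S_min = 6241/3200 m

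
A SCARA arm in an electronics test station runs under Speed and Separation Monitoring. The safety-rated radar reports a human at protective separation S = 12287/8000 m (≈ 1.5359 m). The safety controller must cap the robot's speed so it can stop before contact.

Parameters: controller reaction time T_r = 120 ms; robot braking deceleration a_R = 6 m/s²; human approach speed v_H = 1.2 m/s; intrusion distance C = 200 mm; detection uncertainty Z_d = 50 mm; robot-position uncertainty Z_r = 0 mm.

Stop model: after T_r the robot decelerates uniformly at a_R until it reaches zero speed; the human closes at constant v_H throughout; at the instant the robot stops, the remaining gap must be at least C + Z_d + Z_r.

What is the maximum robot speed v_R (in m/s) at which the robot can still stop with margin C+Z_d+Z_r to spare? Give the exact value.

v_R_max = 9/4 m/s = 2.2500 m/s

at the boundary: (1/12)·v² + (8/25)·v + (-1827/1600) = 0
  disc = (8/25)² − 4·(1/12)·(-1827/1600) = 19321/40000 ; √disc = 139/200
  v_R = (−(8/25) + 139/200) / (2·(1/12)) = 9/4 m/s
check:
T_s = v_R/a_R = (9/4)/6 = 0.3750 s
robot in T_r: 2.2500·0.1200 = 0.2700 m
robot covers 2.2500·0.3750 − ½·6.0000·0.3750² = 0.4219 m while stopping
person approaches 1.2000·(0.1200+0.3750) = 0.5940 m
C+Z_d+Z_r = 0.2000+0.0500+0.0000 = 0.2500 m
sum ≈ 0.2700+0.4219+0.5940+0.2500 ≈ 1.5359 m = S ✓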